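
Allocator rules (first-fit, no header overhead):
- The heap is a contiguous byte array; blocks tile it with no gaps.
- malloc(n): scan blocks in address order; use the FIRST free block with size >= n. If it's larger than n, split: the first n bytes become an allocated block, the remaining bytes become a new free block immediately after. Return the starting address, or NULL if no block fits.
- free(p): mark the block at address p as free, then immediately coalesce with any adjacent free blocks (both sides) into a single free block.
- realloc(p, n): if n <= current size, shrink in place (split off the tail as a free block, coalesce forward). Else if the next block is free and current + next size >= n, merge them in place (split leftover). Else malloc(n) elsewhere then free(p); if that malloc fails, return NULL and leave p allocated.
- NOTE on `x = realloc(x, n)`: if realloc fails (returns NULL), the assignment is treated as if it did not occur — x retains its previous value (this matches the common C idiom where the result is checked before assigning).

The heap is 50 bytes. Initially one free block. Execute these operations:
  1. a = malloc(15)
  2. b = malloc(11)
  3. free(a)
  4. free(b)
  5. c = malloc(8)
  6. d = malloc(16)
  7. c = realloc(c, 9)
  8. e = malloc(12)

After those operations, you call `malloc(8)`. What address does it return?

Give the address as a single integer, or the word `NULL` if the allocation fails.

Op 1: a = malloc(15) -> a = 0; heap: [0-14 ALLOC][15-49 FREE]
Op 2: b = malloc(11) -> b = 15; heap: [0-14 ALLOC][15-25 ALLOC][26-49 FREE]
Op 3: free(a) -> (freed a); heap: [0-14 FREE][15-25 ALLOC][26-49 FREE]
Op 4: free(b) -> (freed b); heap: [0-49 FREE]
Op 5: c = malloc(8) -> c = 0; heap: [0-7 ALLOC][8-49 FREE]
Op 6: d = malloc(16) -> d = 8; heap: [0-7 ALLOC][8-23 ALLOC][24-49 FREE]
Op 7: c = realloc(c, 9) -> c = 24; heap: [0-7 FREE][8-23 ALLOC][24-32 ALLOC][33-49 FREE]
Op 8: e = malloc(12) -> e = 33; heap: [0-7 FREE][8-23 ALLOC][24-32 ALLOC][33-44 ALLOC][45-49 FREE]
malloc(8): first-fit scan over [0-7 FREE][8-23 ALLOC][24-32 ALLOC][33-44 ALLOC][45-49 FREE] -> 0

Answer: 0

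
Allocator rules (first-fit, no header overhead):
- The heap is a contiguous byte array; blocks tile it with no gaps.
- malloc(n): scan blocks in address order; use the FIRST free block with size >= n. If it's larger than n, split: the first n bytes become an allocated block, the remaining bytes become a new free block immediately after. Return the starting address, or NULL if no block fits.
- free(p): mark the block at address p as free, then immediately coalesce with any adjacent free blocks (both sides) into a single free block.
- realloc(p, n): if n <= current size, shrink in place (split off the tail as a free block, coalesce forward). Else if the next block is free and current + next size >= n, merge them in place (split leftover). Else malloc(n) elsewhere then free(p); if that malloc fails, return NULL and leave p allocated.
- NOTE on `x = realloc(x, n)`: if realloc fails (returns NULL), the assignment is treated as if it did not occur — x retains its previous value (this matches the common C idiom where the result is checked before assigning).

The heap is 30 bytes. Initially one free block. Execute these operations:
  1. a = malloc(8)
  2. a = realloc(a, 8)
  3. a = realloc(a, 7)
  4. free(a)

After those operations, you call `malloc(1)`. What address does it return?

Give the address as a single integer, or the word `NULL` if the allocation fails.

Answer: 0

Derivation:
Op 1: a = malloc(8) -> a = 0; heap: [0-7 ALLOC][8-29 FREE]
Op 2: a = realloc(a, 8) -> a = 0; heap: [0-7 ALLOC][8-29 FREE]
Op 3: a = realloc(a, 7) -> a = 0; heap: [0-6 ALLOC][7-29 FREE]
Op 4: free(a) -> (freed a); heap: [0-29 FREE]
malloc(1): first-fit scan over [0-29 FREE] -> 0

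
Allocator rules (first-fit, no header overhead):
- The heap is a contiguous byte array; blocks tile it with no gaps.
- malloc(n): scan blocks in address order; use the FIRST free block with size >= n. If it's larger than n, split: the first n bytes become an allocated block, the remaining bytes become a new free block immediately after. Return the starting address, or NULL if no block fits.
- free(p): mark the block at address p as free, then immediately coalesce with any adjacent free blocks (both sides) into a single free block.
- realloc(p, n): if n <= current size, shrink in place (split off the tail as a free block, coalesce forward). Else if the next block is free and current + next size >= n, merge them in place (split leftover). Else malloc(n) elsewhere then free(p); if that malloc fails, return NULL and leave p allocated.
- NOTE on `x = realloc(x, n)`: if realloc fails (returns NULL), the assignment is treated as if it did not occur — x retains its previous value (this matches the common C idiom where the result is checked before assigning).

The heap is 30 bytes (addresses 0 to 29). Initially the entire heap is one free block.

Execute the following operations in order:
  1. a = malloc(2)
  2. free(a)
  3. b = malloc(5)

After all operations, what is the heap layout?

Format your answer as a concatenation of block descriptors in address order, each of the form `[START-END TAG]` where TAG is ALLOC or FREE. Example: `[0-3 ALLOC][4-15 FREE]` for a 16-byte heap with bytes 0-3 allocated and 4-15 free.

Op 1: a = malloc(2) -> a = 0; heap: [0-1 ALLOC][2-29 FREE]
Op 2: free(a) -> (freed a); heap: [0-29 FREE]
Op 3: b = malloc(5) -> b = 0; heap: [0-4 ALLOC][5-29 FREE]

Answer: [0-4 ALLOC][5-29 FREE]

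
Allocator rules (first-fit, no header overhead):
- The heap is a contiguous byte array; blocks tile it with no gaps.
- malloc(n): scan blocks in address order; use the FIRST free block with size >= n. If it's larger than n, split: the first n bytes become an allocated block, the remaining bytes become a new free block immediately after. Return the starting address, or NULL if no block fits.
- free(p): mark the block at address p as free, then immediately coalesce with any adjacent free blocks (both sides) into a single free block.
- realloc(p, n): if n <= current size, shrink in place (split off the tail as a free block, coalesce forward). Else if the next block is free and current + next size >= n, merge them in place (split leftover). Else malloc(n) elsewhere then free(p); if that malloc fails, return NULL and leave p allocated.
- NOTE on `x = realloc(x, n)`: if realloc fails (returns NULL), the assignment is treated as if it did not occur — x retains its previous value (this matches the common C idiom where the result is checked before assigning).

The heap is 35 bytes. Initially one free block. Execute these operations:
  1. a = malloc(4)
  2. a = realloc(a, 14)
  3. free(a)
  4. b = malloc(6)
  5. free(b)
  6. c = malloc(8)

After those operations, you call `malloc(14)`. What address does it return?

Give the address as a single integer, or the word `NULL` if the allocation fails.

Op 1: a = malloc(4) -> a = 0; heap: [0-3 ALLOC][4-34 FREE]
Op 2: a = realloc(a, 14) -> a = 0; heap: [0-13 ALLOC][14-34 FREE]
Op 3: free(a) -> (freed a); heap: [0-34 FREE]
Op 4: b = malloc(6) -> b = 0; heap: [0-5 ALLOC][6-34 FREE]
Op 5: free(b) -> (freed b); heap: [0-34 FREE]
Op 6: c = malloc(8) -> c = 0; heap: [0-7 ALLOC][8-34 FREE]
malloc(14): first-fit scan over [0-7 ALLOC][8-34 FREE] -> 8

Answer: 8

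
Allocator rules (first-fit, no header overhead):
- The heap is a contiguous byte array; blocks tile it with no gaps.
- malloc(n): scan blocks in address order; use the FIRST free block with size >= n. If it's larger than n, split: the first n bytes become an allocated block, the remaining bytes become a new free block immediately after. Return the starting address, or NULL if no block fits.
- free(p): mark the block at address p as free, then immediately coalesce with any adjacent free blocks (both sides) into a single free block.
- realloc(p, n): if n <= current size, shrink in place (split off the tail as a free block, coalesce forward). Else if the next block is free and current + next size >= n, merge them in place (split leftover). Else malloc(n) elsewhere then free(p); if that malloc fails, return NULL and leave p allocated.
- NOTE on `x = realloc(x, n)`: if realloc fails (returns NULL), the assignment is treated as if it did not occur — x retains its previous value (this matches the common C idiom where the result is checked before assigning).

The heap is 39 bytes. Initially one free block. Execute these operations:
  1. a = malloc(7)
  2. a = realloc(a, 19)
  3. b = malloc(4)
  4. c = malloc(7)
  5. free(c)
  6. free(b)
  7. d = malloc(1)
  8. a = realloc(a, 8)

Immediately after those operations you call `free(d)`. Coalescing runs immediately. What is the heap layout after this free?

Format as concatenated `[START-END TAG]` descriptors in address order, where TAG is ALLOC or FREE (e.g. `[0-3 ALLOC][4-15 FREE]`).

Answer: [0-7 ALLOC][8-38 FREE]

Derivation:
Op 1: a = malloc(7) -> a = 0; heap: [0-6 ALLOC][7-38 FREE]
Op 2: a = realloc(a, 19) -> a = 0; heap: [0-18 ALLOC][19-38 FREE]
Op 3: b = malloc(4) -> b = 19; heap: [0-18 ALLOC][19-22 ALLOC][23-38 FREE]
Op 4: c = malloc(7) -> c = 23; heap: [0-18 ALLOC][19-22 ALLOC][23-29 ALLOC][30-38 FREE]
Op 5: free(c) -> (freed c); heap: [0-18 ALLOC][19-22 ALLOC][23-38 FREE]
Op 6: free(b) -> (freed b); heap: [0-18 ALLOC][19-38 FREE]
Op 7: d = malloc(1) -> d = 19; heap: [0-18 ALLOC][19-19 ALLOC][20-38 FREE]
Op 8: a = realloc(a, 8) -> a = 0; heap: [0-7 ALLOC][8-18 FREE][19-19 ALLOC][20-38 FREE]
free(d): d = 19 -> block [19-19 ALLOC]; mark free, coalesce with adjacent free neighbors -> [0-7 ALLOC][8-38 FREE]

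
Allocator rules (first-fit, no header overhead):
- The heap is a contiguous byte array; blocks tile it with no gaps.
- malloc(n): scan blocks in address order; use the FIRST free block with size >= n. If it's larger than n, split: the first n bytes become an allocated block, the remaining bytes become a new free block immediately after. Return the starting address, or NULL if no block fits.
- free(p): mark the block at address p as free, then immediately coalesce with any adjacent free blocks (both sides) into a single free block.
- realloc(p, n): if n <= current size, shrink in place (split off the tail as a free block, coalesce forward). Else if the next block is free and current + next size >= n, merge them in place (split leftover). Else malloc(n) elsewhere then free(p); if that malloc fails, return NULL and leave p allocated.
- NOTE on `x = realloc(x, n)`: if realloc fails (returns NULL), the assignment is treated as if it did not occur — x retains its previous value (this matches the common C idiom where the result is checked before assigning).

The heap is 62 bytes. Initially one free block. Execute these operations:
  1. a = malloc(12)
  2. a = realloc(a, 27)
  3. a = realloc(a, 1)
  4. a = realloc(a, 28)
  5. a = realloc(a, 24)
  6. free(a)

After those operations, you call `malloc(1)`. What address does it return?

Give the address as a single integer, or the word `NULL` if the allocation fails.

Answer: 0

Derivation:
Op 1: a = malloc(12) -> a = 0; heap: [0-11 ALLOC][12-61 FREE]
Op 2: a = realloc(a, 27) -> a = 0; heap: [0-26 ALLOC][27-61 FREE]
Op 3: a = realloc(a, 1) -> a = 0; heap: [0-0 ALLOC][1-61 FREE]
Op 4: a = realloc(a, 28) -> a = 0; heap: [0-27 ALLOC][28-61 FREE]
Op 5: a = realloc(a, 24) -> a = 0; heap: [0-23 ALLOC][24-61 FREE]
Op 6: free(a) -> (freed a); heap: [0-61 FREE]
malloc(1): first-fit scan over [0-61 FREE] -> 0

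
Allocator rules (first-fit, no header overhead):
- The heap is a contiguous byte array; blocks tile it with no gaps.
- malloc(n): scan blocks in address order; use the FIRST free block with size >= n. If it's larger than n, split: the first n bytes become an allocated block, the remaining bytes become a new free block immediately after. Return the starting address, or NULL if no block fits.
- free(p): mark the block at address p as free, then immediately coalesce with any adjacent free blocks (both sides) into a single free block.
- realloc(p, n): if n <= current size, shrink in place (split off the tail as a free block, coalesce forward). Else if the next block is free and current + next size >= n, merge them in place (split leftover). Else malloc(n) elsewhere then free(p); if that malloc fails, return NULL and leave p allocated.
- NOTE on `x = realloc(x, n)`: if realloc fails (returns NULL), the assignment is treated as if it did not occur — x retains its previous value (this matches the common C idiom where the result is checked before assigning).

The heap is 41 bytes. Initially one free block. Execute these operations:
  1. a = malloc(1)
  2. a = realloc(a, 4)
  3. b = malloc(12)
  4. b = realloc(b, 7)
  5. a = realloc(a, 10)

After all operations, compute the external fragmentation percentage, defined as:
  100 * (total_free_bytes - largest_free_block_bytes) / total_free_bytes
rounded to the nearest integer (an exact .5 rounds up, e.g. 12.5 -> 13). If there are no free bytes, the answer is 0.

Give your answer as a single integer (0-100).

Answer: 17

Derivation:
Op 1: a = malloc(1) -> a = 0; heap: [0-0 ALLOC][1-40 FREE]
Op 2: a = realloc(a, 4) -> a = 0; heap: [0-3 ALLOC][4-40 FREE]
Op 3: b = malloc(12) -> b = 4; heap: [0-3 ALLOC][4-15 ALLOC][16-40 FREE]
Op 4: b = realloc(b, 7) -> b = 4; heap: [0-3 ALLOC][4-10 ALLOC][11-40 FREE]
Op 5: a = realloc(a, 10) -> a = 11; heap: [0-3 FREE][4-10 ALLOC][11-20 ALLOC][21-40 FREE]
Free blocks: [4 20] total_free=24 largest=20 -> 100*(24-20)/24 = 400/24 ≈ 16.667 -> rounds to 17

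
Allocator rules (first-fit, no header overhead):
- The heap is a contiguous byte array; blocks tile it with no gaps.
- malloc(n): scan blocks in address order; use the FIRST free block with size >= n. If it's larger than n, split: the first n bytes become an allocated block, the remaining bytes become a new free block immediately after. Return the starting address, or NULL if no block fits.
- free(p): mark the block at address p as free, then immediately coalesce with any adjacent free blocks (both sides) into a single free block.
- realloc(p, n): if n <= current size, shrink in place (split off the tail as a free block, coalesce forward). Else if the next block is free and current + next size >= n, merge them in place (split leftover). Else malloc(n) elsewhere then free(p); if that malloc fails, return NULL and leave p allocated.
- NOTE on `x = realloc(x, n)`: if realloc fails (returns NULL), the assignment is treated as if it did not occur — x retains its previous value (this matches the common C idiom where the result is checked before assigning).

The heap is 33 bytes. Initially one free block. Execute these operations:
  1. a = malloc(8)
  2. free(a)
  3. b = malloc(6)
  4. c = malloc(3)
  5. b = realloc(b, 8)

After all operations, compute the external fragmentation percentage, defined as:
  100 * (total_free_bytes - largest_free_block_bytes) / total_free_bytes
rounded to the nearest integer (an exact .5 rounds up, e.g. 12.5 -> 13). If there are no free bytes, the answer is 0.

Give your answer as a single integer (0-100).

Answer: 27

Derivation:
Op 1: a = malloc(8) -> a = 0; heap: [0-7 ALLOC][8-32 FREE]
Op 2: free(a) -> (freed a); heap: [0-32 FREE]
Op 3: b = malloc(6) -> b = 0; heap: [0-5 ALLOC][6-32 FREE]
Op 4: c = malloc(3) -> c = 6; heap: [0-5 ALLOC][6-8 ALLOC][9-32 FREE]
Op 5: b = realloc(b, 8) -> b = 9; heap: [0-5 FREE][6-8 ALLOC][9-16 ALLOC][17-32 FREE]
Free blocks: [6 16] total_free=22 largest=16 -> 100*(22-16)/22 = 600/22 ≈ 27.273 -> rounds to 27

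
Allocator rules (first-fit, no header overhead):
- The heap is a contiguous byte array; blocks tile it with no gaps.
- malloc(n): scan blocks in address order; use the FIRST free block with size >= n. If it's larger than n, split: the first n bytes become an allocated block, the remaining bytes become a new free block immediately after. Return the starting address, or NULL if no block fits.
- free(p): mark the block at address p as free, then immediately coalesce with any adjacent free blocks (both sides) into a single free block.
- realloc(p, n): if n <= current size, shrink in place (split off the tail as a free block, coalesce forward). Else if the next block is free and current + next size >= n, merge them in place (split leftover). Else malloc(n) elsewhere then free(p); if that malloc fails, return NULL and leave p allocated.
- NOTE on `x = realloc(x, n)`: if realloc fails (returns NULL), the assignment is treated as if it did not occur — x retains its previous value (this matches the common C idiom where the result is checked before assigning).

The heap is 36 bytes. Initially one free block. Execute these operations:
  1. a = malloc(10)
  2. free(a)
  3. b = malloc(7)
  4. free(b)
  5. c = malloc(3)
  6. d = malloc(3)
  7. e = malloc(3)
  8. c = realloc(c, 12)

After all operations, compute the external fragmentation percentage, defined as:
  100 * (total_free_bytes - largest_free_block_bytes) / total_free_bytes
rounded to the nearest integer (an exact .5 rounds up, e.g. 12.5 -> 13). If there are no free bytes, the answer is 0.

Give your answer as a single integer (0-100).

Op 1: a = malloc(10) -> a = 0; heap: [0-9 ALLOC][10-35 FREE]
Op 2: free(a) -> (freed a); heap: [0-35 FREE]
Op 3: b = malloc(7) -> b = 0; heap: [0-6 ALLOC][7-35 FREE]
Op 4: free(b) -> (freed b); heap: [0-35 FREE]
Op 5: c = malloc(3) -> c = 0; heap: [0-2 ALLOC][3-35 FREE]
Op 6: d = malloc(3) -> d = 3; heap: [0-2 ALLOC][3-5 ALLOC][6-35 FREE]
Op 7: e = malloc(3) -> e = 6; heap: [0-2 ALLOC][3-5 ALLOC][6-8 ALLOC][9-35 FREE]
Op 8: c = realloc(c, 12) -> c = 9; heap: [0-2 FREE][3-5 ALLOC][6-8 ALLOC][9-20 ALLOC][21-35 FREE]
Free blocks: [3 15] total_free=18 largest=15 -> 100*(18-15)/18 = 300/18 ≈ 16.667 -> rounds to 17

Answer: 17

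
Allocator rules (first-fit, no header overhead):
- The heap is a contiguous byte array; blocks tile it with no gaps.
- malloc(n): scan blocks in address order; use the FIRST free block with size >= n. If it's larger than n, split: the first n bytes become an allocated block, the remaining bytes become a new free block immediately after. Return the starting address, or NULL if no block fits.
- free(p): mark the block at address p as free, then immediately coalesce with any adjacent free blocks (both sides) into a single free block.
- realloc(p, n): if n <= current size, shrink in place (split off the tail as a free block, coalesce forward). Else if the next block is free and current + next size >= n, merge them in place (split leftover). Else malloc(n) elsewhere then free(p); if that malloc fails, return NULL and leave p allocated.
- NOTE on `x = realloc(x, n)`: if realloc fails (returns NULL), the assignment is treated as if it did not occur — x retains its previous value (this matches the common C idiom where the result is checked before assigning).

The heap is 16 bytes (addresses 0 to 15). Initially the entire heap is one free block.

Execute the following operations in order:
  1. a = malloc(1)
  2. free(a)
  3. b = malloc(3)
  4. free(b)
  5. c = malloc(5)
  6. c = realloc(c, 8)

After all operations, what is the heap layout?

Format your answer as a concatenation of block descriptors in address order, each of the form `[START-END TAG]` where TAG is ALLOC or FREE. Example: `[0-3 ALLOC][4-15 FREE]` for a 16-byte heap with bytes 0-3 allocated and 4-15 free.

Answer: [0-7 ALLOC][8-15 FREE]

Derivation:
Op 1: a = malloc(1) -> a = 0; heap: [0-0 ALLOC][1-15 FREE]
Op 2: free(a) -> (freed a); heap: [0-15 FREE]
Op 3: b = malloc(3) -> b = 0; heap: [0-2 ALLOC][3-15 FREE]
Op 4: free(b) -> (freed b); heap: [0-15 FREE]
Op 5: c = malloc(5) -> c = 0; heap: [0-4 ALLOC][5-15 FREE]
Op 6: c = realloc(c, 8) -> c = 0; heap: [0-7 ALLOC][8-15 FREE]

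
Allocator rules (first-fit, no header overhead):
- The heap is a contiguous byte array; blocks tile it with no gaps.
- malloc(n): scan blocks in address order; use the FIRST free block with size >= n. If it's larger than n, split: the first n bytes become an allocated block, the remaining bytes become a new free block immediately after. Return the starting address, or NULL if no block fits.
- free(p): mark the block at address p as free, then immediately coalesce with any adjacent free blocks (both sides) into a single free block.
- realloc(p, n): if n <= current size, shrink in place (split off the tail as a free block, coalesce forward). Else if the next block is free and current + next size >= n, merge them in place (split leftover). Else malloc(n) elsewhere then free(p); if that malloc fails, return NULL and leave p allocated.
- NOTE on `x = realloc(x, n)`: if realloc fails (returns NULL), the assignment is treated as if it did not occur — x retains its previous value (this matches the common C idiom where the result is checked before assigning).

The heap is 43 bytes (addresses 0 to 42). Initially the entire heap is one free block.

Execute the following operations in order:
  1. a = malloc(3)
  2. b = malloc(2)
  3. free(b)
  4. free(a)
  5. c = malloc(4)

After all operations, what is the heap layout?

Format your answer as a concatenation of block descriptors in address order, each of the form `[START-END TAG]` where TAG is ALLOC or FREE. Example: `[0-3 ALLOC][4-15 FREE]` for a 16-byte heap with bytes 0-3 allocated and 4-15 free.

Op 1: a = malloc(3) -> a = 0; heap: [0-2 ALLOC][3-42 FREE]
Op 2: b = malloc(2) -> b = 3; heap: [0-2 ALLOC][3-4 ALLOC][5-42 FREE]
Op 3: free(b) -> (freed b); heap: [0-2 ALLOC][3-42 FREE]
Op 4: free(a) -> (freed a); heap: [0-42 FREE]
Op 5: c = malloc(4) -> c = 0; heap: [0-3 ALLOC][4-42 FREE]

Answer: [0-3 ALLOC][4-42 FREE]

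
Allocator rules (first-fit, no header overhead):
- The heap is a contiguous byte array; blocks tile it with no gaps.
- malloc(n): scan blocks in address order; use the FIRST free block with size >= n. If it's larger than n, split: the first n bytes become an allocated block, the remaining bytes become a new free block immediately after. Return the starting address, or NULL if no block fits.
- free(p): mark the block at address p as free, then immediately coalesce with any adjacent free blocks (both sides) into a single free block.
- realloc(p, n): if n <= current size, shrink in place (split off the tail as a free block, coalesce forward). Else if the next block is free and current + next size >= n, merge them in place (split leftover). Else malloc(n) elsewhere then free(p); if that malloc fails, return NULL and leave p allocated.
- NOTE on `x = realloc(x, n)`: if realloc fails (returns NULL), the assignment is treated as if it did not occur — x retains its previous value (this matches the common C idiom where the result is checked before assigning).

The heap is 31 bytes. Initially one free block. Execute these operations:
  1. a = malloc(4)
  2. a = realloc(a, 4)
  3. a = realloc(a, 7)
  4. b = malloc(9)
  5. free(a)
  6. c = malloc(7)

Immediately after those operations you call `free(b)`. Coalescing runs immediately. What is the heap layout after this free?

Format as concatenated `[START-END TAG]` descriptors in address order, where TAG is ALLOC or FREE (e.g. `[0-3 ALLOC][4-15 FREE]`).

Op 1: a = malloc(4) -> a = 0; heap: [0-3 ALLOC][4-30 FREE]
Op 2: a = realloc(a, 4) -> a = 0; heap: [0-3 ALLOC][4-30 FREE]
Op 3: a = realloc(a, 7) -> a = 0; heap: [0-6 ALLOC][7-30 FREE]
Op 4: b = malloc(9) -> b = 7; heap: [0-6 ALLOC][7-15 ALLOC][16-30 FREE]
Op 5: free(a) -> (freed a); heap: [0-6 FREE][7-15 ALLOC][16-30 FREE]
Op 6: c = malloc(7) -> c = 0; heap: [0-6 ALLOC][7-15 ALLOC][16-30 FREE]
free(b): b = 7 -> block [7-15 ALLOC]; mark free, coalesce with adjacent free neighbors -> [0-6 ALLOC][7-30 FREE]

Answer: [0-6 ALLOC][7-30 FREE]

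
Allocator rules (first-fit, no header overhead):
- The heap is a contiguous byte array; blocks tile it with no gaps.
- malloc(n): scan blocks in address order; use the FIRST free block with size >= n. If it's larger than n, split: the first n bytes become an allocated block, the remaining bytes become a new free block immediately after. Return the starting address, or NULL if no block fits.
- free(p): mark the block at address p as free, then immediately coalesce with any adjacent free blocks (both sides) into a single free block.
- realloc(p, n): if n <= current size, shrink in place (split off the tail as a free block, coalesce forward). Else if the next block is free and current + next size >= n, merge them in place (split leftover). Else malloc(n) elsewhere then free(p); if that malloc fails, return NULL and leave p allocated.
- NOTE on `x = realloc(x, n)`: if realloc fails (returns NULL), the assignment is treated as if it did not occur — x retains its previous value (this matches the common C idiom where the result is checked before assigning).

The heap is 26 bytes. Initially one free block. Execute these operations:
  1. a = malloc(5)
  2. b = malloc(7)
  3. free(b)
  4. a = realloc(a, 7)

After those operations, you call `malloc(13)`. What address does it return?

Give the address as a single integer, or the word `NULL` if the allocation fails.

Op 1: a = malloc(5) -> a = 0; heap: [0-4 ALLOC][5-25 FREE]
Op 2: b = malloc(7) -> b = 5; heap: [0-4 ALLOC][5-11 ALLOC][12-25 FREE]
Op 3: free(b) -> (freed b); heap: [0-4 ALLOC][5-25 FREE]
Op 4: a = realloc(a, 7) -> a = 0; heap: [0-6 ALLOC][7-25 FREE]
malloc(13): first-fit scan over [0-6 ALLOC][7-25 FREE] -> 7

Answer: 7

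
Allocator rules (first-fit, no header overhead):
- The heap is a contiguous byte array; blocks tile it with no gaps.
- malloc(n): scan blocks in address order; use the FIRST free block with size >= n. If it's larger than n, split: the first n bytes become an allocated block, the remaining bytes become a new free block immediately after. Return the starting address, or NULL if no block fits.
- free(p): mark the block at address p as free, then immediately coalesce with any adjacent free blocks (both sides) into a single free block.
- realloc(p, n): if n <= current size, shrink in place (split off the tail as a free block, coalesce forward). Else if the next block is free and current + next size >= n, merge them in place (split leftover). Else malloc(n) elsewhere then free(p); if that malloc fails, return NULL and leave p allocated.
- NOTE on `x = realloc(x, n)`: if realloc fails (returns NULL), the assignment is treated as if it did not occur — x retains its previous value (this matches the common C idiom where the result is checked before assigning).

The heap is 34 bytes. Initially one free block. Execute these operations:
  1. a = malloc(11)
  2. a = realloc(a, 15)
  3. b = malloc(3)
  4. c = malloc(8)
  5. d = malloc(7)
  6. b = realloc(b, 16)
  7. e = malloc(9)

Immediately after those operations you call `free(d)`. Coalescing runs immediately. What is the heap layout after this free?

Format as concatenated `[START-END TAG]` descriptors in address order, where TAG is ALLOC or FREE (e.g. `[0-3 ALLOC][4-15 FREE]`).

Answer: [0-14 ALLOC][15-17 ALLOC][18-25 ALLOC][26-33 FREE]

Derivation:
Op 1: a = malloc(11) -> a = 0; heap: [0-10 ALLOC][11-33 FREE]
Op 2: a = realloc(a, 15) -> a = 0; heap: [0-14 ALLOC][15-33 FREE]
Op 3: b = malloc(3) -> b = 15; heap: [0-14 ALLOC][15-17 ALLOC][18-33 FREE]
Op 4: c = malloc(8) -> c = 18; heap: [0-14 ALLOC][15-17 ALLOC][18-25 ALLOC][26-33 FREE]
Op 5: d = malloc(7) -> d = 26; heap: [0-14 ALLOC][15-17 ALLOC][18-25 ALLOC][26-32 ALLOC][33-33 FREE]
Op 6: b = realloc(b, 16) -> NULL (b unchanged); heap: [0-14 ALLOC][15-17 ALLOC][18-25 ALLOC][26-32 ALLOC][33-33 FREE]
Op 7: e = malloc(9) -> e = NULL; heap: [0-14 ALLOC][15-17 ALLOC][18-25 ALLOC][26-32 ALLOC][33-33 FREE]
free(d): d = 26 -> block [26-32 ALLOC]; mark free, coalesce with adjacent free neighbors -> [0-14 ALLOC][15-17 ALLOC][18-25 ALLOC][26-33 FREE]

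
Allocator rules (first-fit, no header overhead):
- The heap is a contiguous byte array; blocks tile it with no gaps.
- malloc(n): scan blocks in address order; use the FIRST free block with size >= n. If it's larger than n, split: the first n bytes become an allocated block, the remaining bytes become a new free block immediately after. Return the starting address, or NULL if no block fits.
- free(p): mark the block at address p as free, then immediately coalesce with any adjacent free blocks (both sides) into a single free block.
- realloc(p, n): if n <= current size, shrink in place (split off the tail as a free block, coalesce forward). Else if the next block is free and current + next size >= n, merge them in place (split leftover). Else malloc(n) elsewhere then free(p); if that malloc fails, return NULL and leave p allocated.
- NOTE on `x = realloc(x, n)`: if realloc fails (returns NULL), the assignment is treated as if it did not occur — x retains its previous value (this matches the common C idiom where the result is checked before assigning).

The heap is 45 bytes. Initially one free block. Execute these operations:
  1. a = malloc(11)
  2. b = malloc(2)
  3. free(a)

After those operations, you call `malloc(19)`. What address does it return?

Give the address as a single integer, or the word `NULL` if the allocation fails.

Op 1: a = malloc(11) -> a = 0; heap: [0-10 ALLOC][11-44 FREE]
Op 2: b = malloc(2) -> b = 11; heap: [0-10 ALLOC][11-12 ALLOC][13-44 FREE]
Op 3: free(a) -> (freed a); heap: [0-10 FREE][11-12 ALLOC][13-44 FREE]
malloc(19): first-fit scan over [0-10 FREE][11-12 ALLOC][13-44 FREE] -> 13

Answer: 13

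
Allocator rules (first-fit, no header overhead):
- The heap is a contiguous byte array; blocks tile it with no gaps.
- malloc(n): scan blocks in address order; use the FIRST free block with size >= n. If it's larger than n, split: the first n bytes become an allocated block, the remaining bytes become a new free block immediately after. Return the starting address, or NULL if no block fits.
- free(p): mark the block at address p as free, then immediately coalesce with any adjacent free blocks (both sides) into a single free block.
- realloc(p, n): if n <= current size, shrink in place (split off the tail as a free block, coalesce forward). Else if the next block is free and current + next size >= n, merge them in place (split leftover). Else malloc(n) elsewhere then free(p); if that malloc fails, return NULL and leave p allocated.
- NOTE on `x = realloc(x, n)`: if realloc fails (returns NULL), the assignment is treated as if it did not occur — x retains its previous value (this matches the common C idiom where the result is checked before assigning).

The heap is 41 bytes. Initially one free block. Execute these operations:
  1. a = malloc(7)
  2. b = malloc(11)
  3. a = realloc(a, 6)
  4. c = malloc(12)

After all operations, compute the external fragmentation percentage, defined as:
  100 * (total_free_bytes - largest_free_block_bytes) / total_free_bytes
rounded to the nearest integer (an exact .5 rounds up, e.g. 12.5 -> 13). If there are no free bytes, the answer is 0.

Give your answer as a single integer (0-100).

Op 1: a = malloc(7) -> a = 0; heap: [0-6 ALLOC][7-40 FREE]
Op 2: b = malloc(11) -> b = 7; heap: [0-6 ALLOC][7-17 ALLOC][18-40 FREE]
Op 3: a = realloc(a, 6) -> a = 0; heap: [0-5 ALLOC][6-6 FREE][7-17 ALLOC][18-40 FREE]
Op 4: c = malloc(12) -> c = 18; heap: [0-5 ALLOC][6-6 FREE][7-17 ALLOC][18-29 ALLOC][30-40 FREE]
Free blocks: [1 11] total_free=12 largest=11 -> 100*(12-11)/12 = 100/12 ≈ 8.333 -> rounds to 8

Answer: 8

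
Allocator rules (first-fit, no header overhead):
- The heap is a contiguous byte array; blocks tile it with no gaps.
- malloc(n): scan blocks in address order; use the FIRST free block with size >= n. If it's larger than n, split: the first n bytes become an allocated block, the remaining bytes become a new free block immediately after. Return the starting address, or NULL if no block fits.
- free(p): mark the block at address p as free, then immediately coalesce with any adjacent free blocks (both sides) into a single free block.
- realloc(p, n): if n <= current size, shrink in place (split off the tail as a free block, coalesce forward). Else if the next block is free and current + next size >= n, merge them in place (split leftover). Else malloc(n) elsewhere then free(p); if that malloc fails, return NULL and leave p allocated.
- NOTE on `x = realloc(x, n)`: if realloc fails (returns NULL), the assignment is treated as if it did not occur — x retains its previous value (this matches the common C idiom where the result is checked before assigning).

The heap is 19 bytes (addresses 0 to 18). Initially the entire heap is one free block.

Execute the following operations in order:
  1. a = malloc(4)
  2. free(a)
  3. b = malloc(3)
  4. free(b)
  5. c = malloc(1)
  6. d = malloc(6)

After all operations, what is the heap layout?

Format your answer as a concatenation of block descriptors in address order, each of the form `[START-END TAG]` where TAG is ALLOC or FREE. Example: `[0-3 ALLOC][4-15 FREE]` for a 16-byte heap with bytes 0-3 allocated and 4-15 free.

Answer: [0-0 ALLOC][1-6 ALLOC][7-18 FREE]

Derivation:
Op 1: a = malloc(4) -> a = 0; heap: [0-3 ALLOC][4-18 FREE]
Op 2: free(a) -> (freed a); heap: [0-18 FREE]
Op 3: b = malloc(3) -> b = 0; heap: [0-2 ALLOC][3-18 FREE]
Op 4: free(b) -> (freed b); heap: [0-18 FREE]
Op 5: c = malloc(1) -> c = 0; heap: [0-0 ALLOC][1-18 FREE]
Op 6: d = malloc(6) -> d = 1; heap: [0-0 ALLOC][1-6 ALLOC][7-18 FREE]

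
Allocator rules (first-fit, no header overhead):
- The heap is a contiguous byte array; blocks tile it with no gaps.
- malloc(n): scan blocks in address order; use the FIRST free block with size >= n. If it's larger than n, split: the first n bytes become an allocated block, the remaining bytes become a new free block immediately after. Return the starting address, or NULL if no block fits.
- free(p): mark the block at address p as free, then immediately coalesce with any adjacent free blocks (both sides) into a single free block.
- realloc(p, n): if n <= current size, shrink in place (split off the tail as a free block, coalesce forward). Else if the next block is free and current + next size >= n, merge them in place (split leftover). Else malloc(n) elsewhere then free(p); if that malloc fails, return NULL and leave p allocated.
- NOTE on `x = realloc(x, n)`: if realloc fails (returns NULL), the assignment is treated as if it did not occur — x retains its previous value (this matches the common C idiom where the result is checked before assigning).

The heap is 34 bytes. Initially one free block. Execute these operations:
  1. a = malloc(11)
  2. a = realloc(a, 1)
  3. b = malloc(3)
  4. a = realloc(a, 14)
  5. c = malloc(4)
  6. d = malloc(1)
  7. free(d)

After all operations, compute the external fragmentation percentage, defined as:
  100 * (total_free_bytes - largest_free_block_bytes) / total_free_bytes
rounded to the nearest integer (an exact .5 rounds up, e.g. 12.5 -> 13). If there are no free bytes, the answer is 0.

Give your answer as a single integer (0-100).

Answer: 8

Derivation:
Op 1: a = malloc(11) -> a = 0; heap: [0-10 ALLOC][11-33 FREE]
Op 2: a = realloc(a, 1) -> a = 0; heap: [0-0 ALLOC][1-33 FREE]
Op 3: b = malloc(3) -> b = 1; heap: [0-0 ALLOC][1-3 ALLOC][4-33 FREE]
Op 4: a = realloc(a, 14) -> a = 4; heap: [0-0 FREE][1-3 ALLOC][4-17 ALLOC][18-33 FREE]
Op 5: c = malloc(4) -> c = 18; heap: [0-0 FREE][1-3 ALLOC][4-17 ALLOC][18-21 ALLOC][22-33 FREE]
Op 6: d = malloc(1) -> d = 0; heap: [0-0 ALLOC][1-3 ALLOC][4-17 ALLOC][18-21 ALLOC][22-33 FREE]
Op 7: free(d) -> (freed d); heap: [0-0 FREE][1-3 ALLOC][4-17 ALLOC][18-21 ALLOC][22-33 FREE]
Free blocks: [1 12] total_free=13 largest=12 -> 100*(13-12)/13 = 100/13 ≈ 7.692 -> rounds to 8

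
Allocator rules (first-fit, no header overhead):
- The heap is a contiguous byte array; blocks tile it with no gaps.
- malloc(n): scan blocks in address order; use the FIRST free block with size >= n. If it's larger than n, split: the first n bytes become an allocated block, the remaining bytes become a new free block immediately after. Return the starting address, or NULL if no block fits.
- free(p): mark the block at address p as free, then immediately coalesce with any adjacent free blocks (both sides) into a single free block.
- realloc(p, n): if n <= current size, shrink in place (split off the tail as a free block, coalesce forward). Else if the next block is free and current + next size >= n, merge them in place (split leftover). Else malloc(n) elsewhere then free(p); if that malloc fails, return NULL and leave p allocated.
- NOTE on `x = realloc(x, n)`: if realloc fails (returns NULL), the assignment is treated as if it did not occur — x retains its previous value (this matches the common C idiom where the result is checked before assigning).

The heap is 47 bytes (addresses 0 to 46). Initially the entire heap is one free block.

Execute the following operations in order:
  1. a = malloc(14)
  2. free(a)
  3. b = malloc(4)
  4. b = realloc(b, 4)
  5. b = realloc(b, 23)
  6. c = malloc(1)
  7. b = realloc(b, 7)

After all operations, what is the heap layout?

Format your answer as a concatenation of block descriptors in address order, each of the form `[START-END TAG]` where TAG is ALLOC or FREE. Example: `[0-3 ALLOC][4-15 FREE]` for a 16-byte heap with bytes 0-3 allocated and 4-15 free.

Op 1: a = malloc(14) -> a = 0; heap: [0-13 ALLOC][14-46 FREE]
Op 2: free(a) -> (freed a); heap: [0-46 FREE]
Op 3: b = malloc(4) -> b = 0; heap: [0-3 ALLOC][4-46 FREE]
Op 4: b = realloc(b, 4) -> b = 0; heap: [0-3 ALLOC][4-46 FREE]
Op 5: b = realloc(b, 23) -> b = 0; heap: [0-22 ALLOC][23-46 FREE]
Op 6: c = malloc(1) -> c = 23; heap: [0-22 ALLOC][23-23 ALLOC][24-46 FREE]
Op 7: b = realloc(b, 7) -> b = 0; heap: [0-6 ALLOC][7-22 FREE][23-23 ALLOC][24-46 FREE]

Answer: [0-6 ALLOC][7-22 FREE][23-23 ALLOC][24-46 FREE]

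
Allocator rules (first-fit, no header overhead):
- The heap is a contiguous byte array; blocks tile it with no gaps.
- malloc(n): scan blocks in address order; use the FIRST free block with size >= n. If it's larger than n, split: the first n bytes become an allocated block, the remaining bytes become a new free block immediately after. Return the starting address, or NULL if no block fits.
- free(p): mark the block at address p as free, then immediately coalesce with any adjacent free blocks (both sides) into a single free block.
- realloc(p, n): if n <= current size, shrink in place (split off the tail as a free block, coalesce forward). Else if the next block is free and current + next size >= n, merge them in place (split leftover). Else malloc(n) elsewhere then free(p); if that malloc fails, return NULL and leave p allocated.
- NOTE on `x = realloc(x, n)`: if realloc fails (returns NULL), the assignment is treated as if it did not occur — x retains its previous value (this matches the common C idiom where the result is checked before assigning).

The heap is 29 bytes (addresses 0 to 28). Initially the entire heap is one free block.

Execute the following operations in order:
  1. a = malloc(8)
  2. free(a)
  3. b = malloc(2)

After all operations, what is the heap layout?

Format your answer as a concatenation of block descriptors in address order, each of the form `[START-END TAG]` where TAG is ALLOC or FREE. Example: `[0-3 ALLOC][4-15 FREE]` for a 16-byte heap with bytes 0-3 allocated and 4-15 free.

Answer: [0-1 ALLOC][2-28 FREE]

Derivation:
Op 1: a = malloc(8) -> a = 0; heap: [0-7 ALLOC][8-28 FREE]
Op 2: free(a) -> (freed a); heap: [0-28 FREE]
Op 3: b = malloc(2) -> b = 0; heap: [0-1 ALLOC][2-28 FREE]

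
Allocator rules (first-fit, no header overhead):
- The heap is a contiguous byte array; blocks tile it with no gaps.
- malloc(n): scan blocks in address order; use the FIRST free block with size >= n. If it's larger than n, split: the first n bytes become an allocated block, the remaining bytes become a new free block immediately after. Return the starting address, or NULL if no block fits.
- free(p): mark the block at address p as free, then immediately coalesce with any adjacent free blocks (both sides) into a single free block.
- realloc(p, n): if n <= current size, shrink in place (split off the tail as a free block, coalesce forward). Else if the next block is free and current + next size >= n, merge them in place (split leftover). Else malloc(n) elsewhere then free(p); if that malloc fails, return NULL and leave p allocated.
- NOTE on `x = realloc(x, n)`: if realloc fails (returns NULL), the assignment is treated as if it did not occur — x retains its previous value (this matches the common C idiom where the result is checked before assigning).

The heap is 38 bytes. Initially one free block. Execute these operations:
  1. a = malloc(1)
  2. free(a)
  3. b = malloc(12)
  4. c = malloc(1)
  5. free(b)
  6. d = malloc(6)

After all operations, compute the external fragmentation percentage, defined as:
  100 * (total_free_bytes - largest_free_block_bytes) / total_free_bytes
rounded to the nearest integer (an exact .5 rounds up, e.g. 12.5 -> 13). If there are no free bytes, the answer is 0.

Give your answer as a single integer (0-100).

Answer: 19

Derivation:
Op 1: a = malloc(1) -> a = 0; heap: [0-0 ALLOC][1-37 FREE]
Op 2: free(a) -> (freed a); heap: [0-37 FREE]
Op 3: b = malloc(12) -> b = 0; heap: [0-11 ALLOC][12-37 FREE]
Op 4: c = malloc(1) -> c = 12; heap: [0-11 ALLOC][12-12 ALLOC][13-37 FREE]
Op 5: free(b) -> (freed b); heap: [0-11 FREE][12-12 ALLOC][13-37 FREE]
Op 6: d = malloc(6) -> d = 0; heap: [0-5 ALLOC][6-11 FREE][12-12 ALLOC][13-37 FREE]
Free blocks: [6 25] total_free=31 largest=25 -> 100*(31-25)/31 = 600/31 ≈ 19.355 -> rounds to 19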